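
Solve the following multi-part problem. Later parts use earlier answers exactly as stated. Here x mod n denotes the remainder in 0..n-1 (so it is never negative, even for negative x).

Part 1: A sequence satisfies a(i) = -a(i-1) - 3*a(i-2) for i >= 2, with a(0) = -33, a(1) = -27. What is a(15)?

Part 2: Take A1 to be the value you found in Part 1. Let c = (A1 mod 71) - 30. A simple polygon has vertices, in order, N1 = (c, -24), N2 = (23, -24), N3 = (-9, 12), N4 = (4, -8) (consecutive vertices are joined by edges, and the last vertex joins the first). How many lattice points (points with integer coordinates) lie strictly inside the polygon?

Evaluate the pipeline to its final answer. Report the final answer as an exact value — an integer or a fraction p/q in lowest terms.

Part 1: a(2) = -1*(-27) - 3*(-33) = 126; iterating: a(2)=126, a(3)=-45, a(4)=-333, a(5)=468, a(6)=531, a(7)=-1935, a(8)=342, a(9)=5463, a(10)=-6489, a(11)=-9900, a(12)=29367, a(13)=333, a(14)=-88434, a(15)=87435; answer 87435
Part 2: A1 = 87435; c = 4; cross terms: (4*-24 - 23*-24)=456, (23*12 - -9*-24)=60, (-9*-8 - 4*12)=24, (4*-24 - 4*-8)=-64; twice the area = |476| = 476; area = 238; boundary points = 19 + 4 + 1 + 16 = 40; strictly interior points = area - boundary/2 + 1 = 219; answer 219

219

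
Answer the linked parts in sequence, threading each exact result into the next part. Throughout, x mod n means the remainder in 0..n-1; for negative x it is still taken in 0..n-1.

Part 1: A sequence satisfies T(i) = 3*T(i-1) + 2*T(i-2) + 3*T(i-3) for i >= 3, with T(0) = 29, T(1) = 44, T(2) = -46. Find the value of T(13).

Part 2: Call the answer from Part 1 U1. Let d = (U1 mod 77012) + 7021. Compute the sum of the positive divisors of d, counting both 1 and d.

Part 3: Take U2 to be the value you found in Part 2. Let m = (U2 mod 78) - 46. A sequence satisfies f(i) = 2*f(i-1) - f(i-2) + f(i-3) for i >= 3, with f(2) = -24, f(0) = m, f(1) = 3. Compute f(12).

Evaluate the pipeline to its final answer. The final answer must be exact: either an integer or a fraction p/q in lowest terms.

-12595

Part 1: T(3) = 3*(-46) + 2*(44) + 3*(29) = 37; iterating: T(3)=37, T(4)=151, T(5)=389, T(6)=1580, T(7)=5971, T(8)=22240, T(9)=83402, T(10)=312599, T(11)=1171321, T(12)=4389367, T(13)=16448540; answer 16448540
Part 2: U1 = 16448540; d = 52005; 52005 = 3 * 5 * 3467; sigma = (1 + 3) * (1 + 5) * (1 + 3467) = 4 * 6 * 3468 = 83232; answer 83232
Part 3: U2 = 83232; m = -40; f(3) = 2*(-24) - 1*(3) + 1*(-40) = -91; iterating: f(3)=-91, f(4)=-155, f(5)=-243, f(6)=-422, f(7)=-756, f(8)=-1333, f(9)=-2332, f(10)=-4087, f(11)=-7175, f(12)=-12595; answer -12595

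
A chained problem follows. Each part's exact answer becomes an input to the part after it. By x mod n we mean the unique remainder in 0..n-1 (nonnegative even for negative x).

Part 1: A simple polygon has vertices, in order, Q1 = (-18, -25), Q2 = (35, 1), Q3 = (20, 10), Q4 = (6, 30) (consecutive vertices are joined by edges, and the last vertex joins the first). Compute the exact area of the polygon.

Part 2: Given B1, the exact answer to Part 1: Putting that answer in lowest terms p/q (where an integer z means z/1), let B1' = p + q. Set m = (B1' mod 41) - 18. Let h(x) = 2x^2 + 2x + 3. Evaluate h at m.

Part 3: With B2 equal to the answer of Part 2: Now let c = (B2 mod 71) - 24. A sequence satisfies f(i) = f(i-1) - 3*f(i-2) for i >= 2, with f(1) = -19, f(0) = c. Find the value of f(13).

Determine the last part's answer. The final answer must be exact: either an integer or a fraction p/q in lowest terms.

18101

Part 1: cross terms: (-18*1 - 35*-25)=857, (35*10 - 20*1)=330, (20*30 - 6*10)=540, (6*-25 - -18*30)=390; twice the area = |2117| = 2117; area = 2117/2; answer 2117/2
Part 2: B1 = 2117/2; threaded value p + q = 2119; m = 10; 2*(10)^2 + 2*(10)^1 + 3 = (200) + (20) + (3) = 223; answer 223
Part 3: B2 = 223; c = -14; f(2) = 1*(-19) - 3*(-14) = 23; iterating: f(2)=23, f(3)=80, f(4)=11, f(5)=-229, f(6)=-262, f(7)=425, f(8)=1211, f(9)=-64, f(10)=-3697, f(11)=-3505, f(12)=7586, f(13)=18101; answer 18101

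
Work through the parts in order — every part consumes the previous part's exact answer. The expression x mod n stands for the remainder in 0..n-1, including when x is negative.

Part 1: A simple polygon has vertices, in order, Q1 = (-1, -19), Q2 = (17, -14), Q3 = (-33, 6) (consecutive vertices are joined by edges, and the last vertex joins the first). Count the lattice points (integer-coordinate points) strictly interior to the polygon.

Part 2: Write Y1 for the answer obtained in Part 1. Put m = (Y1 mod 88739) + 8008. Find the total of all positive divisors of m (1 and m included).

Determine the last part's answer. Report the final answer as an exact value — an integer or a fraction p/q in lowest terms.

Part 1: cross terms: (-1*-14 - 17*-19)=337, (17*6 - -33*-14)=-360, (-33*-19 - -1*6)=633; twice the area = |610| = 610; area = 305; boundary points = 1 + 10 + 1 = 12; strictly interior points = area - boundary/2 + 1 = 300; answer 300
Part 2: Y1 = 300; m = 8308; 8308 = 2^2 * 31 * 67; sigma = (1 + 2 + 4) * (1 + 31) * (1 + 67) = 7 * 32 * 68 = 15232; answer 15232

15232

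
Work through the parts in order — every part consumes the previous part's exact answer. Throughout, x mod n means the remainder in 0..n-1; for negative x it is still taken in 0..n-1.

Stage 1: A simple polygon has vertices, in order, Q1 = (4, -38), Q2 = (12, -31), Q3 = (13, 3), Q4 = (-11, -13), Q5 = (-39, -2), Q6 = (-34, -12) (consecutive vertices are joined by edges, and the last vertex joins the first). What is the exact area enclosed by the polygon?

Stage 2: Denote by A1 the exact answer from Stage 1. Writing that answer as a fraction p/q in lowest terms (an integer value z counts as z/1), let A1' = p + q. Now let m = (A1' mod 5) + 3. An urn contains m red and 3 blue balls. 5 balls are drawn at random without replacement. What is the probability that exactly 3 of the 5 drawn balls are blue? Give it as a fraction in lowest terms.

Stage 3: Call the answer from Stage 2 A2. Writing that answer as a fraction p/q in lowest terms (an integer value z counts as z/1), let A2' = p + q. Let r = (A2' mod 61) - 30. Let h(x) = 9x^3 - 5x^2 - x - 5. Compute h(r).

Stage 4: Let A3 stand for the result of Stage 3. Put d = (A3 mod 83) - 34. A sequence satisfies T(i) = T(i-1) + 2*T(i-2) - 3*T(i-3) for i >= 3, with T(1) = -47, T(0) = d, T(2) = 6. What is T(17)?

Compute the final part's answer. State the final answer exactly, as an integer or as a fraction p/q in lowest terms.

-30123

Stage 1: cross terms: (4*-31 - 12*-38)=332, (12*3 - 13*-31)=439, (13*-13 - -11*3)=-136, (-11*-2 - -39*-13)=-485, (-39*-12 - -34*-2)=400, (-34*-38 - 4*-12)=1340; twice the area = |1890| = 1890; area = 945; answer 945
Stage 2: A1 = 945; threaded value p + q = 946; m = 4; total draws C(7,5) = 21; favorable C(3,3)*C(4,2) = 6; P = 2/7; answer 2/7
Stage 3: A2 = 2/7; threaded value p + q = 9; r = -21; 9*(-21)^3 - 5*(-21)^2 - 1*(-21)^1 - 5 = (-83349) + (-2205) + (21) + (-5) = -85538; answer -85538
Stage 4: A3 = -85538; d = 1; T(3) = 1*(6) + 2*(-47) - 3*(1) = -91; iterating: T(3)=-91, T(4)=62, T(5)=-138, T(6)=259, T(7)=-203, T(8)=729, T(9)=-454, T(10)=1613, T(11)=-1482, T(12)=3106, T(13)=-4697, T(14)=5961, T(15)=-12751, T(16)=13262, T(17)=-30123; answer -30123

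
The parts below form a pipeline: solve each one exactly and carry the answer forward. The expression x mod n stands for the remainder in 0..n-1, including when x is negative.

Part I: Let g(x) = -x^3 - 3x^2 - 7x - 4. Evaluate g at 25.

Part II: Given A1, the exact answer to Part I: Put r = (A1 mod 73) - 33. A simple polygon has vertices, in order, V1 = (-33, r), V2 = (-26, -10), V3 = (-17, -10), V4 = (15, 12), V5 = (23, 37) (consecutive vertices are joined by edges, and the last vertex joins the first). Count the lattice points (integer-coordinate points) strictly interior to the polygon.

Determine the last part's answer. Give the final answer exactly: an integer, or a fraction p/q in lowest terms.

1588

Part I: -1*(25)^3 - 3*(25)^2 - 7*(25)^1 - 4 = (-15625) + (-1875) + (-175) + (-4) = -17679; answer -17679
Part II: A1 = -17679; r = 27; cross terms: (-33*-10 - -26*27)=1032, (-26*-10 - -17*-10)=90, (-17*12 - 15*-10)=-54, (15*37 - 23*12)=279, (23*27 - -33*37)=1842; twice the area = |3189| = 3189; area = 3189/2; boundary points = 1 + 9 + 2 + 1 + 2 = 15; strictly interior points = area - boundary/2 + 1 = 1588; answer 1588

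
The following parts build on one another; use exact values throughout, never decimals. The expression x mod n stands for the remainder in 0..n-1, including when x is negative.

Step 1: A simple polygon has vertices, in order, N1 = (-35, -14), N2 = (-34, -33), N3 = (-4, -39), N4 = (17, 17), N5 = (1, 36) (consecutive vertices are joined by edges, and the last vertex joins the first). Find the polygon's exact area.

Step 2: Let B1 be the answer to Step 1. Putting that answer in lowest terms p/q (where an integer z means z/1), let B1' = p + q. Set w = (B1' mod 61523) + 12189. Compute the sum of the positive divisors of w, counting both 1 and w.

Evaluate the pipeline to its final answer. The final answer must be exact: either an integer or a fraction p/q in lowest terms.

52416

Step 1: cross terms: (-35*-33 - -34*-14)=679, (-34*-39 - -4*-33)=1194, (-4*17 - 17*-39)=595, (17*36 - 1*17)=595, (1*-14 - -35*36)=1246; twice the area = |4309| = 4309; area = 4309/2; answer 4309/2
Step 2: B1 = 4309/2; threaded value p + q = 4311; w = 16500; 16500 = 2^2 * 3 * 5^3 * 11; sigma = (1 + 2 + 4) * (1 + 3) * (1 + 5 + 25 + 125) * (1 + 11) = 7 * 4 * 156 * 12 = 52416; answer 52416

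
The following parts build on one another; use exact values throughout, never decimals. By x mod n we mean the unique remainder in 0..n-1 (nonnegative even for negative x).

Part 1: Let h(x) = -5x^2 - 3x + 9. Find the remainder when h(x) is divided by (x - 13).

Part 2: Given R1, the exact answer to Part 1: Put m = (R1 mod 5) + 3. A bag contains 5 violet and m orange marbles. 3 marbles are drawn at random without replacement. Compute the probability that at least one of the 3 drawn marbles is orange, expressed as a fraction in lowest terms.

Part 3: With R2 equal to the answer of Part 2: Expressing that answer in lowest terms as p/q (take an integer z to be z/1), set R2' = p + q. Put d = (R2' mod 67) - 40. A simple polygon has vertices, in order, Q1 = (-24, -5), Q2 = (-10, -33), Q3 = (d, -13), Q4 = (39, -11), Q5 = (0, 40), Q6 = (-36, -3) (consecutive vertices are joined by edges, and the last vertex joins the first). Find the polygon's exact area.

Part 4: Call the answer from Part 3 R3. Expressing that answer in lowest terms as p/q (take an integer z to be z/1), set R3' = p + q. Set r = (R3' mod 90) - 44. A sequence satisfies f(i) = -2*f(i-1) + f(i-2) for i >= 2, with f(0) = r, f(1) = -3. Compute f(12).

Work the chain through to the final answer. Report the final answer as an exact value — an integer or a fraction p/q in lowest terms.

81767

Part 1: remainder = value at the root: -5*(13)^2 - 3*(13)^1 + 9 = (-845) + (-39) + (9) = -875; answer -875
Part 2: R1 = -875; m = 3; total draws C(8,3) = 56; complement C(5,3) = 10; favorable 56 - 10 = 46; P = 23/28; answer 23/28
Part 3: R2 = 23/28; threaded value p + q = 51; d = 11; cross terms: (-24*-33 - -10*-5)=742, (-10*-13 - 11*-33)=493, (11*-11 - 39*-13)=386, (39*40 - 0*-11)=1560, (0*-3 - -36*40)=1440, (-36*-5 - -24*-3)=108; twice the area = |4729| = 4729; area = 4729/2; answer 4729/2
Part 4: R3 = 4729/2; threaded value p + q = 4731; r = 7; f(2) = -2*(-3) + 1*(7) = 13; iterating: f(2)=13, f(3)=-29, f(4)=71, f(5)=-171, f(6)=413, f(7)=-997, f(8)=2407, f(9)=-5811, f(10)=14029, f(11)=-33869, f(12)=81767; answer 81767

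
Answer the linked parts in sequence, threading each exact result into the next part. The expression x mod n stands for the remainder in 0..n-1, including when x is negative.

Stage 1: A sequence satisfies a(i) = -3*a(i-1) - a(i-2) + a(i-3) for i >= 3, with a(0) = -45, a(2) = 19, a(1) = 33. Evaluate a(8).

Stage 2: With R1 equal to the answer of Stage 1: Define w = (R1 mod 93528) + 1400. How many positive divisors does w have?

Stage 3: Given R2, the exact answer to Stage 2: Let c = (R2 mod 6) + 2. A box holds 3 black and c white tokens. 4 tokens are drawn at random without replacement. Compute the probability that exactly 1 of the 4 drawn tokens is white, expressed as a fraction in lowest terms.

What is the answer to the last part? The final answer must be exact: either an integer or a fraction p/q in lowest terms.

Stage 1: a(3) = -3*(19) - 1*(33) + 1*(-45) = -135; iterating: a(3)=-135, a(4)=419, a(5)=-1103, a(6)=2755, a(7)=-6743, a(8)=16371; answer 16371
Stage 2: R1 = 16371; w = 17771; 17771 = 13 * 1367; number of divisors = (1+1) * (1+1) = 4; answer 4
Stage 3: R2 = 4; c = 6; total draws C(9,4) = 126; favorable C(6,1)*C(3,3) = 6; P = 1/21; answer 1/21

1/21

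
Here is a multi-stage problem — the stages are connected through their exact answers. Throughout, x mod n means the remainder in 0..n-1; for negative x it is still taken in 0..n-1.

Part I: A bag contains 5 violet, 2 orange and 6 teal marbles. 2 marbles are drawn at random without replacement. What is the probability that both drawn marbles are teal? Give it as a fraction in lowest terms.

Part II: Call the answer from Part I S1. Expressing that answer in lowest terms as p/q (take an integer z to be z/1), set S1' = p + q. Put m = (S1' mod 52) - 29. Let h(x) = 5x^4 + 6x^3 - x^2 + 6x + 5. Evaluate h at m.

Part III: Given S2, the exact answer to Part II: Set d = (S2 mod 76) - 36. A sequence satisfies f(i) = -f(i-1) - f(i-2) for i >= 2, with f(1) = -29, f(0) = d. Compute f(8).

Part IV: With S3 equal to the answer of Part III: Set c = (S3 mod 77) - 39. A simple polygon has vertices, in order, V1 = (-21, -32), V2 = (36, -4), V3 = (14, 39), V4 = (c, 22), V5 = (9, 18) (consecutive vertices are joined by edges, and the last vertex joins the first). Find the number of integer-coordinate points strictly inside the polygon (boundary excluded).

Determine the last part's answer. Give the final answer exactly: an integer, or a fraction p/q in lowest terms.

1850

Part I: total draws C(13,2) = 78; favorable C(6,2) = 15; P = 5/26; answer 5/26
Part II: S1 = 5/26; threaded value p + q = 31; m = 2; 5*(2)^4 + 6*(2)^3 - 1*(2)^2 + 6*(2)^1 + 5 = (80) + (48) + (-4) + (12) + (5) = 141; answer 141
Part III: S2 = 141; d = 29; f(2) = -1*(-29) - 1*(29) = 0; iterating: f(2)=0, f(3)=29, f(4)=-29, f(5)=0, f(6)=29, f(7)=-29, f(8)=0; answer 0
Part IV: S3 = 0; c = -39; cross terms: (-21*-4 - 36*-32)=1236, (36*39 - 14*-4)=1460, (14*22 - -39*39)=1829, (-39*18 - 9*22)=-900, (9*-32 - -21*18)=90; twice the area = |3715| = 3715; area = 3715/2; boundary points = 1 + 1 + 1 + 4 + 10 = 17; strictly interior points = area - boundary/2 + 1 = 1850; answer 1850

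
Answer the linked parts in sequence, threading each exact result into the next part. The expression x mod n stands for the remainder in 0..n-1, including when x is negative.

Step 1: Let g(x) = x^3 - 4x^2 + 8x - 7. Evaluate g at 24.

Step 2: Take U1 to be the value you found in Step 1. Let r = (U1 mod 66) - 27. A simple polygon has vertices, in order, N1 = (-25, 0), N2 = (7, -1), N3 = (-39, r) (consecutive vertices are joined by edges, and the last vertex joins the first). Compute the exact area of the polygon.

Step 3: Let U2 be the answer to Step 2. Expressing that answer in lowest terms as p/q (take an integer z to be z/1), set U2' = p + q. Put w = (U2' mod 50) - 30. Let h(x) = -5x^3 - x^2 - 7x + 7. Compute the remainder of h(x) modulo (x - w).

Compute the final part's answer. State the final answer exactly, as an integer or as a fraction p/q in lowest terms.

Step 1: 1*(24)^3 - 4*(24)^2 + 8*(24)^1 - 7 = (13824) + (-2304) + (192) + (-7) = 11705; answer 11705
Step 2: U1 = 11705; r = -4; cross terms: (-25*-1 - 7*0)=25, (7*-4 - -39*-1)=-67, (-39*0 - -25*-4)=-100; twice the area = |-142| = 142; area = 71; answer 71
Step 3: U2 = 71; threaded value p + q = 72; w = -8; remainder = value at the root: -5*(-8)^3 - 1*(-8)^2 - 7*(-8)^1 + 7 = (2560) + (-64) + (56) + (7) = 2559; answer 2559

2559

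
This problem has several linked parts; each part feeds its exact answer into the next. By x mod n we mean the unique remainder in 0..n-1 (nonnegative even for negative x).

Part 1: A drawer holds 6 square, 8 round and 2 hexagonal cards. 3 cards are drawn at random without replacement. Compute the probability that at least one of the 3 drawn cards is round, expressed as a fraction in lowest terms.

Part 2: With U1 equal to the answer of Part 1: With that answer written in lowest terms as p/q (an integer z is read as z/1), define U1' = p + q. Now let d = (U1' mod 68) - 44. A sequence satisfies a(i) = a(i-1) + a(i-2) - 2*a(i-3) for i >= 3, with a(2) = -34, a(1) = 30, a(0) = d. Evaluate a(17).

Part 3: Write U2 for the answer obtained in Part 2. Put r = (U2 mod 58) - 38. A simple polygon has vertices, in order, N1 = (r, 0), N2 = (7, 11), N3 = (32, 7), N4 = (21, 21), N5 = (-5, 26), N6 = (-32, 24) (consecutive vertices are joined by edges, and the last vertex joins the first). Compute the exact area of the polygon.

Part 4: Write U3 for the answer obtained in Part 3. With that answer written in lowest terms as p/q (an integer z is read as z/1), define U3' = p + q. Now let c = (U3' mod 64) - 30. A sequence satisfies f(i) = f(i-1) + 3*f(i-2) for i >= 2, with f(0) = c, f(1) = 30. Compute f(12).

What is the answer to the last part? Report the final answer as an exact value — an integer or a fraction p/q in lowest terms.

Part 1: total draws C(16,3) = 560; complement C(8,3) = 56; favorable 560 - 56 = 504; P = 9/10; answer 9/10
Part 2: U1 = 9/10; threaded value p + q = 19; d = -25; a(3) = 1*(-34) + 1*(30) - 2*(-25) = 46; iterating: a(3)=46, a(4)=-48, a(5)=66, a(6)=-74, a(7)=88, a(8)=-118, a(9)=118, a(10)=-176, a(11)=178, a(12)=-234, a(13)=296, a(14)=-294, a(15)=470, a(16)=-416, a(17)=642; answer 642
Part 3: U2 = 642; r = -34; cross terms: (-34*11 - 7*0)=-374, (7*7 - 32*11)=-303, (32*21 - 21*7)=525, (21*26 - -5*21)=651, (-5*24 - -32*26)=712, (-32*0 - -34*24)=816; twice the area = |2027| = 2027; area = 2027/2; answer 2027/2
Part 4: U3 = 2027/2; threaded value p + q = 2029; c = 15; f(2) = 1*(30) + 3*(15) = 75; iterating: f(2)=75, f(3)=165, f(4)=390, f(5)=885, f(6)=2055, f(7)=4710, f(8)=10875, f(9)=25005, f(10)=57630, f(11)=132645, f(12)=305535; answer 305535

305535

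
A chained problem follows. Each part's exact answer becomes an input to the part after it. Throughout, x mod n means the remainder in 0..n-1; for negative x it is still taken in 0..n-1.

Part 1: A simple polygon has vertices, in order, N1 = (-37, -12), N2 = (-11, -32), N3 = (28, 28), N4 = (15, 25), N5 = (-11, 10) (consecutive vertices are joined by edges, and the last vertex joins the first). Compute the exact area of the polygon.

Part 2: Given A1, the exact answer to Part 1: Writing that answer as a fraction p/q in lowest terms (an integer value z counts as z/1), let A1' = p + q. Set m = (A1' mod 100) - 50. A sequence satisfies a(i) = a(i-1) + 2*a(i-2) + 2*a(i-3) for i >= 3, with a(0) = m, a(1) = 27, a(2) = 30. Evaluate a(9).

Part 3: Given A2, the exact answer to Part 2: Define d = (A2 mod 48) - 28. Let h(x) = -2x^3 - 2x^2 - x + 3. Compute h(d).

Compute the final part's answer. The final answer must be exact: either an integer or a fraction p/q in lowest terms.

-3753

Part 1: cross terms: (-37*-32 - -11*-12)=1052, (-11*28 - 28*-32)=588, (28*25 - 15*28)=280, (15*10 - -11*25)=425, (-11*-12 - -37*10)=502; twice the area = |2847| = 2847; area = 2847/2; answer 2847/2
Part 2: A1 = 2847/2; threaded value p + q = 2849; m = -1; a(3) = 1*(30) + 2*(27) + 2*(-1) = 82; iterating: a(3)=82, a(4)=196, a(5)=420, a(6)=976, a(7)=2208, a(8)=5000, a(9)=11368; answer 11368
Part 3: A2 = 11368; d = 12; -2*(12)^3 - 2*(12)^2 - 1*(12)^1 + 3 = (-3456) + (-288) + (-12) + (3) = -3753; answer -3753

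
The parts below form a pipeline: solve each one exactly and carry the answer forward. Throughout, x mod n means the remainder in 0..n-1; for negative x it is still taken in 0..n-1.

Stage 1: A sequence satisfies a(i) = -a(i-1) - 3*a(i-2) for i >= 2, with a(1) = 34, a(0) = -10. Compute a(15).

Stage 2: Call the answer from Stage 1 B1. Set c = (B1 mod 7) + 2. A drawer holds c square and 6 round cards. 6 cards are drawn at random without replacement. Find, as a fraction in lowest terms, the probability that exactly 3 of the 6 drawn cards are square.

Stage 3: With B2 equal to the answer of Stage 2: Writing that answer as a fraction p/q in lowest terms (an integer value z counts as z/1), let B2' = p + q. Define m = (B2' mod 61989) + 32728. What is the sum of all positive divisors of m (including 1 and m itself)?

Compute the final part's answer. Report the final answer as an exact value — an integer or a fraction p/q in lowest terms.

62916

Stage 1: a(2) = -1*(34) - 3*(-10) = -4; iterating: a(2)=-4, a(3)=-98, a(4)=110, a(5)=184, a(6)=-514, a(7)=-38, a(8)=1580, a(9)=-1466, a(10)=-3274, a(11)=7672, a(12)=2150, a(13)=-25166, a(14)=18716, a(15)=56782; answer 56782
Stage 2: B1 = 56782; c = 7; total draws C(13,6) = 1716; favorable C(7,3)*C(6,3) = 700; P = 175/429; answer 175/429
Stage 3: B2 = 175/429; threaded value p + q = 604; m = 33332; 33332 = 2^2 * 13 * 641; sigma = (1 + 2 + 4) * (1 + 13) * (1 + 641) = 7 * 14 * 642 = 62916; answer 62916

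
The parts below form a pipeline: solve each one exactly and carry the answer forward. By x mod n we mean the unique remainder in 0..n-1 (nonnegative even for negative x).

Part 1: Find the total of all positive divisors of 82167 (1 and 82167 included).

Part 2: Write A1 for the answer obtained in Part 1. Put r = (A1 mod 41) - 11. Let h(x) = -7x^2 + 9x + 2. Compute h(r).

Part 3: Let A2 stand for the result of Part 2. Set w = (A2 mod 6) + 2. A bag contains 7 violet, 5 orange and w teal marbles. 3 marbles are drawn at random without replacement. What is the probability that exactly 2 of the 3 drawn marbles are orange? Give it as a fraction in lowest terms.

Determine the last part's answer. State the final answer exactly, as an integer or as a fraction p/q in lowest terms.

65/408

Part 1: 82167 = 3 * 61 * 449; sigma = (1 + 3) * (1 + 61) * (1 + 449) = 4 * 62 * 450 = 111600; answer 111600
Part 2: A1 = 111600; r = 28; -7*(28)^2 + 9*(28)^1 + 2 = (-5488) + (252) + (2) = -5234; answer -5234
Part 3: A2 = -5234; w = 6; total draws C(18,3) = 816; favorable C(5,2)*C(13,1) = 130; P = 65/408; answer 65/408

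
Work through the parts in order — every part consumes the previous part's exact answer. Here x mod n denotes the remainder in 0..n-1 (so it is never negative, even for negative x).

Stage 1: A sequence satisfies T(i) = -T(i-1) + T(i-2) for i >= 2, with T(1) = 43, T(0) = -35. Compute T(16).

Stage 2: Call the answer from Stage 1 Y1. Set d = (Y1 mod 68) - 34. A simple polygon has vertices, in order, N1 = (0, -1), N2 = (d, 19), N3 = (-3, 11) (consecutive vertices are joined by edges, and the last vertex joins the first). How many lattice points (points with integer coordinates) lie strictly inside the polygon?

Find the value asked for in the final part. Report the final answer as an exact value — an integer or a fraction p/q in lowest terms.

190

Stage 1: T(2) = -1*(43) + 1*(-35) = -78; iterating: T(2)=-78, T(3)=121, T(4)=-199, T(5)=320, T(6)=-519, T(7)=839, T(8)=-1358, T(9)=2197, T(10)=-3555, T(11)=5752, T(12)=-9307, T(13)=15059, T(14)=-24366, T(15)=39425, T(16)=-63791; answer -63791
Stage 2: Y1 = -63791; d = 27; cross terms: (0*19 - 27*-1)=27, (27*11 - -3*19)=354, (-3*-1 - 0*11)=3; twice the area = |384| = 384; area = 192; boundary points = 1 + 2 + 3 = 6; strictly interior points = area - boundary/2 + 1 = 190; answer 190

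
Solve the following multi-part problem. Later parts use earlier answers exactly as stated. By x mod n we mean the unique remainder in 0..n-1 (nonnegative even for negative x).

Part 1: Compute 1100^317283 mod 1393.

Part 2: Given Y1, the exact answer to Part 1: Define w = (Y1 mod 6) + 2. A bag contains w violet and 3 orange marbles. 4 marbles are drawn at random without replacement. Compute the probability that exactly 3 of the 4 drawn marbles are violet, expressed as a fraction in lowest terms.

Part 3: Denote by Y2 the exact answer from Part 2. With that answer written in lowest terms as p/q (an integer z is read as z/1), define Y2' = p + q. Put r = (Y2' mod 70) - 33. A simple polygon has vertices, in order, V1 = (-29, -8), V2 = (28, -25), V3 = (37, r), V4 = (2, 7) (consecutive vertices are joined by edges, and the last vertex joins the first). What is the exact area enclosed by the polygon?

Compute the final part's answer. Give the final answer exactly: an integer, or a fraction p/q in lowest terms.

861

Part 1: squarings mod 1393: 1100^1=1100, 1100^2=876, 1100^4=1226, 1100^8=29, 1100^16=841, 1100^32=1030, 1100^64=827, 1100^128=1359, 1100^256=1156, 1100^512=449, 1100^1024=1009, 1100^2048=1191, 1100^4096=407, 1100^8192=1275, 1100^16384=1387, 1100^32768=36, 1100^65536=1296, 1100^131072=1051, 1100^262144=1345; 1100^317283 = 1100^1 * 1100^2 * 1100^32 * 1100^64 * 1100^256 * 1100^512 * 1100^1024 * 1100^4096 * 1100^16384 * 1100^32768 * 1100^262144 = 897 (mod 1393); answer 897
Part 2: Y1 = 897; w = 5; total draws C(8,4) = 70; favorable C(5,3)*C(3,1) = 30; P = 3/7; answer 3/7
Part 3: Y2 = 3/7; threaded value p + q = 10; r = -23; cross terms: (-29*-25 - 28*-8)=949, (28*-23 - 37*-25)=281, (37*7 - 2*-23)=305, (2*-8 - -29*7)=187; twice the area = |1722| = 1722; area = 861; answer 861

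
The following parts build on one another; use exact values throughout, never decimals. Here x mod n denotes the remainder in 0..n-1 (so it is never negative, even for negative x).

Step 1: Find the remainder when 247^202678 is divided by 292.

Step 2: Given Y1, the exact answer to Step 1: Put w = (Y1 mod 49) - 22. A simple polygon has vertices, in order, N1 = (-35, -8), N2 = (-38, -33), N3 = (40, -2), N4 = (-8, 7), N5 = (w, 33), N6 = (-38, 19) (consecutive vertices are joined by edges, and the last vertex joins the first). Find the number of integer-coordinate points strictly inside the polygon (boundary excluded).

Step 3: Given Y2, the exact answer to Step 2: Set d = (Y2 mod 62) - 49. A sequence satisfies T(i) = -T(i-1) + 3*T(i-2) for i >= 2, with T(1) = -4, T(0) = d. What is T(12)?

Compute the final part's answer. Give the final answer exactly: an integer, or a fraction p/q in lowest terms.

113179

Step 1: squarings mod 292: 247^1=247, 247^2=273, 247^4=69, 247^8=89, 247^16=37, 247^32=201, 247^64=105, 247^128=221, 247^256=77, 247^512=89, 247^1024=37, 247^2048=201, 247^4096=105, 247^8192=221, 247^16384=77, 247^32768=89, 247^65536=37, 247^131072=201; 247^202678 = 247^2 * 247^4 * 247^16 * 247^32 * 247^128 * 247^256 * 247^512 * 247^1024 * 247^4096 * 247^65536 * 247^131072 = 169 (mod 292); answer 169
Step 2: Y1 = 169; w = 0; cross terms: (-35*-33 - -38*-8)=851, (-38*-2 - 40*-33)=1396, (40*7 - -8*-2)=264, (-8*33 - 0*7)=-264, (0*19 - -38*33)=1254, (-38*-8 - -35*19)=969; twice the area = |4470| = 4470; area = 2235; boundary points = 1 + 1 + 3 + 2 + 2 + 3 = 12; strictly interior points = area - boundary/2 + 1 = 2230; answer 2230
Step 3: Y2 = 2230; d = 11; T(2) = -1*(-4) + 3*(11) = 37; iterating: T(2)=37, T(3)=-49, T(4)=160, T(5)=-307, T(6)=787, T(7)=-1708, T(8)=4069, T(9)=-9193, T(10)=21400, T(11)=-48979, T(12)=113179; answer 113179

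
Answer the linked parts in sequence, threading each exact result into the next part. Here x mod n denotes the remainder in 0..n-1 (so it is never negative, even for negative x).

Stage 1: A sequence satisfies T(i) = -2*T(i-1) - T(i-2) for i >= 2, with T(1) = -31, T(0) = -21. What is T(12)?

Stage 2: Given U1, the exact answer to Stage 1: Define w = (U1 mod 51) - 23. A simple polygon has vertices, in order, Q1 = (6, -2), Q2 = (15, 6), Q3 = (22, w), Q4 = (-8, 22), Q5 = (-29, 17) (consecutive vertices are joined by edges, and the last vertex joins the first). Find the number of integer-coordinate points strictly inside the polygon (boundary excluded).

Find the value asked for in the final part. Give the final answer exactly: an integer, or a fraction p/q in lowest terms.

654

Stage 1: T(2) = -2*(-31) - 1*(-21) = 83; iterating: T(2)=83, T(3)=-135, T(4)=187, T(5)=-239, T(6)=291, T(7)=-343, T(8)=395, T(9)=-447, T(10)=499, T(11)=-551, T(12)=603; answer 603
Stage 2: U1 = 603; w = 19; cross terms: (6*6 - 15*-2)=66, (15*19 - 22*6)=153, (22*22 - -8*19)=636, (-8*17 - -29*22)=502, (-29*-2 - 6*17)=-44; twice the area = |1313| = 1313; area = 1313/2; boundary points = 1 + 1 + 3 + 1 + 1 = 7; strictly interior points = area - boundary/2 + 1 = 654; answer 654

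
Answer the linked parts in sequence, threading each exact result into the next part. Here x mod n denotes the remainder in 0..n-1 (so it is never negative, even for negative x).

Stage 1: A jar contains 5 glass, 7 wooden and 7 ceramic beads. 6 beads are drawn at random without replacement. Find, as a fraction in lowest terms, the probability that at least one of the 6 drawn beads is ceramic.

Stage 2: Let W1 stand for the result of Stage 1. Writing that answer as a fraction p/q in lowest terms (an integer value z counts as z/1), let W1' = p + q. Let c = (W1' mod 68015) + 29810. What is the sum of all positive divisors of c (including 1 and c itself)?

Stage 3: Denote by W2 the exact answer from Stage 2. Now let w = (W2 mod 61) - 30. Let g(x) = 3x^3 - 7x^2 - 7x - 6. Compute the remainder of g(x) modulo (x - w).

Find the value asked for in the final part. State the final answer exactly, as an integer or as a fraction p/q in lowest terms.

Stage 1: total draws C(19,6) = 27132; complement C(12,6) = 924; favorable 27132 - 924 = 26208; P = 312/323; answer 312/323
Stage 2: W1 = 312/323; threaded value p + q = 635; c = 30445; 30445 = 5 * 6089; sigma = (1 + 5) * (1 + 6089) = 6 * 6090 = 36540; answer 36540
Stage 3: W2 = 36540; w = -29; remainder = value at the root: 3*(-29)^3 - 7*(-29)^2 - 7*(-29)^1 - 6 = (-73167) + (-5887) + (203) + (-6) = -78857; answer -78857

-78857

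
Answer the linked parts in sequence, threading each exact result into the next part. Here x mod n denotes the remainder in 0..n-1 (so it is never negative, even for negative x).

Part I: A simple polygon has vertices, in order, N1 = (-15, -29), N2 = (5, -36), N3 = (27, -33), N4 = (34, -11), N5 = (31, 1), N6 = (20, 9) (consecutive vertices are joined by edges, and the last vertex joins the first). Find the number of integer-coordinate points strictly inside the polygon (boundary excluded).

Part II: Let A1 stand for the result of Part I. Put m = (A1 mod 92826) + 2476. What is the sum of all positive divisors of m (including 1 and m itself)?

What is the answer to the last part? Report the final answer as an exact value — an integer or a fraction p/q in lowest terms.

Part I: cross terms: (-15*-36 - 5*-29)=685, (5*-33 - 27*-36)=807, (27*-11 - 34*-33)=825, (34*1 - 31*-11)=375, (31*9 - 20*1)=259, (20*-29 - -15*9)=-445; twice the area = |2506| = 2506; area = 1253; boundary points = 1 + 1 + 1 + 3 + 1 + 1 = 8; strictly interior points = area - boundary/2 + 1 = 1250; answer 1250
Part II: A1 = 1250; m = 3726; 3726 = 2 * 3^4 * 23; sigma = (1 + 2) * (1 + 3 + 9 + 27 + 81) * (1 + 23) = 3 * 121 * 24 = 8712; answer 8712

8712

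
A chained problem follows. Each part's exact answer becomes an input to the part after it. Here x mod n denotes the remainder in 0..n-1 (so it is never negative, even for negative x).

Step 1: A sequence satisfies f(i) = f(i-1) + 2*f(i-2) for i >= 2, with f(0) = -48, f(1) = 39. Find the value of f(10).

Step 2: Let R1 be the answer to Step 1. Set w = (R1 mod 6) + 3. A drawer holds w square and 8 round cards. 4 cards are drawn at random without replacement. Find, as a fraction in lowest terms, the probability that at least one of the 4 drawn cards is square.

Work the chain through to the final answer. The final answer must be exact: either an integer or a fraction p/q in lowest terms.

Step 1: f(2) = 1*(39) + 2*(-48) = -57; iterating: f(2)=-57, f(3)=21, f(4)=-93, f(5)=-51, f(6)=-237, f(7)=-339, f(8)=-813, f(9)=-1491, f(10)=-3117; answer -3117
Step 2: R1 = -3117; w = 6; total draws C(14,4) = 1001; complement C(8,4) = 70; favorable 1001 - 70 = 931; P = 133/143; answer 133/143

133/143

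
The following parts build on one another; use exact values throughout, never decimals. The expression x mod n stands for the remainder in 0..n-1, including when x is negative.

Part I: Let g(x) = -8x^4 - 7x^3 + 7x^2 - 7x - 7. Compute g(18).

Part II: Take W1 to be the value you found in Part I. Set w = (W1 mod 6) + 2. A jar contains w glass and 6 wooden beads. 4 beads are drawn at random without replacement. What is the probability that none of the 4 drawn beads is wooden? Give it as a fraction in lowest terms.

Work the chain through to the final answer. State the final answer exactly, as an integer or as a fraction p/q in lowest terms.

Part I: -8*(18)^4 - 7*(18)^3 + 7*(18)^2 - 7*(18)^1 - 7 = (-839808) + (-40824) + (2268) + (-126) + (-7) = -878497; answer -878497
Part II: W1 = -878497; w = 7; total draws C(13,4) = 715; favorable C(7,4) = 35; P = 7/143; answer 7/143

7/143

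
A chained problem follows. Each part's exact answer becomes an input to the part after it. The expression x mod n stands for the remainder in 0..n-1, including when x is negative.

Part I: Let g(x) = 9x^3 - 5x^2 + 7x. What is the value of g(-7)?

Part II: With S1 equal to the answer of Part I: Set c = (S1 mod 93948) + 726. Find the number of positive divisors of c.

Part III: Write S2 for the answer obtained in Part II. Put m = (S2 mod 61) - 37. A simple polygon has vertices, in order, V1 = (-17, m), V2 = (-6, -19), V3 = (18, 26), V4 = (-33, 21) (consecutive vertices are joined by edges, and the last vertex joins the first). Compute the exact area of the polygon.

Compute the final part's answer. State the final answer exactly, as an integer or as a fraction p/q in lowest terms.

2993/2

Part I: 9*(-7)^3 - 5*(-7)^2 + 7*(-7)^1 = (-3087) + (-245) + (-49) = -3381; answer -3381
Part II: S1 = -3381; c = 91293; 91293 = 3 * 30431; number of divisors = (1+1) * (1+1) = 4; answer 4
Part III: S2 = 4; m = -33; cross terms: (-17*-19 - -6*-33)=125, (-6*26 - 18*-19)=186, (18*21 - -33*26)=1236, (-33*-33 - -17*21)=1446; twice the area = |2993| = 2993; area = 2993/2; answer 2993/2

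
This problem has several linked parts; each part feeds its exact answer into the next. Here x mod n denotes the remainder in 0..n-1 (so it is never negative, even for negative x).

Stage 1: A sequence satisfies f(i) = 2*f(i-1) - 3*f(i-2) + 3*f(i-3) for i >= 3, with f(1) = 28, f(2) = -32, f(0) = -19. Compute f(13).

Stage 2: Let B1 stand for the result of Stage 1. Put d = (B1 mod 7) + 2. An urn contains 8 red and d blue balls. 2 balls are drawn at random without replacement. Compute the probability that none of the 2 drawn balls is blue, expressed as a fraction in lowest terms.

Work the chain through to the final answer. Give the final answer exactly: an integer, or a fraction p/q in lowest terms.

28/55

Stage 1: f(3) = 2*(-32) - 3*(28) + 3*(-19) = -205; iterating: f(3)=-205, f(4)=-230, f(5)=59, f(6)=193, f(7)=-481, f(8)=-1364, f(9)=-706, f(10)=1237, f(11)=500, f(12)=-4829, f(13)=-7447; answer -7447
Stage 2: B1 = -7447; d = 3; total draws C(11,2) = 55; favorable C(8,2) = 28; P = 28/55; answer 28/55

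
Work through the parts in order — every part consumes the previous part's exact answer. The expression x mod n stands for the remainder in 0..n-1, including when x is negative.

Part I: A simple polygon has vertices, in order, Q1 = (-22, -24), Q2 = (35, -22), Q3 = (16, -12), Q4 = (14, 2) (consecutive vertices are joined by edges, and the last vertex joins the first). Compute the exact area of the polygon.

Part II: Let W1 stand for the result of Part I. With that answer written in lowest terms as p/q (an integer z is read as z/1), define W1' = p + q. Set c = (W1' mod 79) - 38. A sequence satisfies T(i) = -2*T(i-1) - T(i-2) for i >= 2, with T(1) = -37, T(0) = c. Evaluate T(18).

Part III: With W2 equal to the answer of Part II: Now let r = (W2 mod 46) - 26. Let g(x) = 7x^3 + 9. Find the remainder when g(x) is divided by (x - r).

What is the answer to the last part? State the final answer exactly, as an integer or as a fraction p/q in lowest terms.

Part I: cross terms: (-22*-22 - 35*-24)=1324, (35*-12 - 16*-22)=-68, (16*2 - 14*-12)=200, (14*-24 - -22*2)=-292; twice the area = |1164| = 1164; area = 582; answer 582
Part II: W1 = 582; threaded value p + q = 583; c = -8; T(2) = -2*(-37) - 1*(-8) = 82; iterating: T(2)=82, T(3)=-127, T(4)=172, T(5)=-217, T(6)=262, T(7)=-307, T(8)=352, T(9)=-397, T(10)=442, T(11)=-487, T(12)=532, T(13)=-577, T(14)=622, T(15)=-667, T(16)=712, T(17)=-757, T(18)=802; answer 802
Part III: W2 = 802; r = -6; remainder = value at the root: 7*(-6)^3 + 9 = (-1512) + (9) = -1503; answer -1503

-1503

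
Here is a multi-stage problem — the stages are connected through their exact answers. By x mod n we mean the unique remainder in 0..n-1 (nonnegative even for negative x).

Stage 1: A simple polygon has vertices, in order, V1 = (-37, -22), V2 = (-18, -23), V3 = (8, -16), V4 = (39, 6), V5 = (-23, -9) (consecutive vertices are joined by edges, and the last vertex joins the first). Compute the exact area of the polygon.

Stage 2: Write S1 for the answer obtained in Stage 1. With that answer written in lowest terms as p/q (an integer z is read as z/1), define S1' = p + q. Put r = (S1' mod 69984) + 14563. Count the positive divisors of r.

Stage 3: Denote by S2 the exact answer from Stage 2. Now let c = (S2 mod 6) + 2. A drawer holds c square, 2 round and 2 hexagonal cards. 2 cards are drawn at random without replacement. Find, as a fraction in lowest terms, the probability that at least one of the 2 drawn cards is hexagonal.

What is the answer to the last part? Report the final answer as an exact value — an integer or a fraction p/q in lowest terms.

3/5

Stage 1: cross terms: (-37*-23 - -18*-22)=455, (-18*-16 - 8*-23)=472, (8*6 - 39*-16)=672, (39*-9 - -23*6)=-213, (-23*-22 - -37*-9)=173; twice the area = |1559| = 1559; area = 1559/2; answer 1559/2
Stage 2: S1 = 1559/2; threaded value p + q = 1561; r = 16124; 16124 = 2^2 * 29 * 139; number of divisors = (2+1) * (1+1) * (1+1) = 12; answer 12
Stage 3: S2 = 12; c = 2; total draws C(6,2) = 15; complement C(4,2) = 6; favorable 15 - 6 = 9; P = 3/5; answer 3/5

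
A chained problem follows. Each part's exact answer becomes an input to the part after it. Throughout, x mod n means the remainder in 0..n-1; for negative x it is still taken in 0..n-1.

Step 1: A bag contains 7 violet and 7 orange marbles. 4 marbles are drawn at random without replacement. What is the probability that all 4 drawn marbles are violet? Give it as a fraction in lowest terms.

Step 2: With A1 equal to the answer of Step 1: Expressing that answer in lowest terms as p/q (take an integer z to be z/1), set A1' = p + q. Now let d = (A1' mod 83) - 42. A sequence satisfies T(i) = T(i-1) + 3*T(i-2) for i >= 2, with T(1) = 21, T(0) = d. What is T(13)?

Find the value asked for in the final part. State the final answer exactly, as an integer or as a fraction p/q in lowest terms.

Step 1: total draws C(14,4) = 1001; favorable C(7,4) = 35; P = 5/143; answer 5/143
Step 2: A1 = 5/143; threaded value p + q = 148; d = 23; T(2) = 1*(21) + 3*(23) = 90; iterating: T(2)=90, T(3)=153, T(4)=423, T(5)=882, T(6)=2151, T(7)=4797, T(8)=11250, T(9)=25641, T(10)=59391, T(11)=136314, T(12)=314487, T(13)=723429; answer 723429

723429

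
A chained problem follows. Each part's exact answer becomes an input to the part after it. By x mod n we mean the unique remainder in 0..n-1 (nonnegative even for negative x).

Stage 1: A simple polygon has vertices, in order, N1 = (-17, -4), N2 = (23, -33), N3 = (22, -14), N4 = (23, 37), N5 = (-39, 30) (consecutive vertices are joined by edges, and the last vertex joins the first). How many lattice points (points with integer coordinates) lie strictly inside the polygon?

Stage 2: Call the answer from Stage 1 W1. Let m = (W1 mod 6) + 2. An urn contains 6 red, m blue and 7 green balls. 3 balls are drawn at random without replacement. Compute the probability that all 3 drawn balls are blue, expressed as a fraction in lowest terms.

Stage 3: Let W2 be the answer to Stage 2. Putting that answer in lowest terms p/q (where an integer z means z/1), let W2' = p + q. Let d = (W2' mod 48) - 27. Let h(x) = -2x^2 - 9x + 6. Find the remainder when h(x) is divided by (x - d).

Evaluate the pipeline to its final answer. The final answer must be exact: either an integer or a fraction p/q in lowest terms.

Stage 1: cross terms: (-17*-33 - 23*-4)=653, (23*-14 - 22*-33)=404, (22*37 - 23*-14)=1136, (23*30 - -39*37)=2133, (-39*-4 - -17*30)=666; twice the area = |4992| = 4992; area = 2496; boundary points = 1 + 1 + 1 + 1 + 2 = 6; strictly interior points = area - boundary/2 + 1 = 2494; answer 2494
Stage 2: W1 = 2494; m = 6; total draws C(19,3) = 969; favorable C(6,3) = 20; P = 20/969; answer 20/969
Stage 3: W2 = 20/969; threaded value p + q = 989; d = 2; remainder = value at the root: -2*(2)^2 - 9*(2)^1 + 6 = (-8) + (-18) + (6) = -20; answer -20

-20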